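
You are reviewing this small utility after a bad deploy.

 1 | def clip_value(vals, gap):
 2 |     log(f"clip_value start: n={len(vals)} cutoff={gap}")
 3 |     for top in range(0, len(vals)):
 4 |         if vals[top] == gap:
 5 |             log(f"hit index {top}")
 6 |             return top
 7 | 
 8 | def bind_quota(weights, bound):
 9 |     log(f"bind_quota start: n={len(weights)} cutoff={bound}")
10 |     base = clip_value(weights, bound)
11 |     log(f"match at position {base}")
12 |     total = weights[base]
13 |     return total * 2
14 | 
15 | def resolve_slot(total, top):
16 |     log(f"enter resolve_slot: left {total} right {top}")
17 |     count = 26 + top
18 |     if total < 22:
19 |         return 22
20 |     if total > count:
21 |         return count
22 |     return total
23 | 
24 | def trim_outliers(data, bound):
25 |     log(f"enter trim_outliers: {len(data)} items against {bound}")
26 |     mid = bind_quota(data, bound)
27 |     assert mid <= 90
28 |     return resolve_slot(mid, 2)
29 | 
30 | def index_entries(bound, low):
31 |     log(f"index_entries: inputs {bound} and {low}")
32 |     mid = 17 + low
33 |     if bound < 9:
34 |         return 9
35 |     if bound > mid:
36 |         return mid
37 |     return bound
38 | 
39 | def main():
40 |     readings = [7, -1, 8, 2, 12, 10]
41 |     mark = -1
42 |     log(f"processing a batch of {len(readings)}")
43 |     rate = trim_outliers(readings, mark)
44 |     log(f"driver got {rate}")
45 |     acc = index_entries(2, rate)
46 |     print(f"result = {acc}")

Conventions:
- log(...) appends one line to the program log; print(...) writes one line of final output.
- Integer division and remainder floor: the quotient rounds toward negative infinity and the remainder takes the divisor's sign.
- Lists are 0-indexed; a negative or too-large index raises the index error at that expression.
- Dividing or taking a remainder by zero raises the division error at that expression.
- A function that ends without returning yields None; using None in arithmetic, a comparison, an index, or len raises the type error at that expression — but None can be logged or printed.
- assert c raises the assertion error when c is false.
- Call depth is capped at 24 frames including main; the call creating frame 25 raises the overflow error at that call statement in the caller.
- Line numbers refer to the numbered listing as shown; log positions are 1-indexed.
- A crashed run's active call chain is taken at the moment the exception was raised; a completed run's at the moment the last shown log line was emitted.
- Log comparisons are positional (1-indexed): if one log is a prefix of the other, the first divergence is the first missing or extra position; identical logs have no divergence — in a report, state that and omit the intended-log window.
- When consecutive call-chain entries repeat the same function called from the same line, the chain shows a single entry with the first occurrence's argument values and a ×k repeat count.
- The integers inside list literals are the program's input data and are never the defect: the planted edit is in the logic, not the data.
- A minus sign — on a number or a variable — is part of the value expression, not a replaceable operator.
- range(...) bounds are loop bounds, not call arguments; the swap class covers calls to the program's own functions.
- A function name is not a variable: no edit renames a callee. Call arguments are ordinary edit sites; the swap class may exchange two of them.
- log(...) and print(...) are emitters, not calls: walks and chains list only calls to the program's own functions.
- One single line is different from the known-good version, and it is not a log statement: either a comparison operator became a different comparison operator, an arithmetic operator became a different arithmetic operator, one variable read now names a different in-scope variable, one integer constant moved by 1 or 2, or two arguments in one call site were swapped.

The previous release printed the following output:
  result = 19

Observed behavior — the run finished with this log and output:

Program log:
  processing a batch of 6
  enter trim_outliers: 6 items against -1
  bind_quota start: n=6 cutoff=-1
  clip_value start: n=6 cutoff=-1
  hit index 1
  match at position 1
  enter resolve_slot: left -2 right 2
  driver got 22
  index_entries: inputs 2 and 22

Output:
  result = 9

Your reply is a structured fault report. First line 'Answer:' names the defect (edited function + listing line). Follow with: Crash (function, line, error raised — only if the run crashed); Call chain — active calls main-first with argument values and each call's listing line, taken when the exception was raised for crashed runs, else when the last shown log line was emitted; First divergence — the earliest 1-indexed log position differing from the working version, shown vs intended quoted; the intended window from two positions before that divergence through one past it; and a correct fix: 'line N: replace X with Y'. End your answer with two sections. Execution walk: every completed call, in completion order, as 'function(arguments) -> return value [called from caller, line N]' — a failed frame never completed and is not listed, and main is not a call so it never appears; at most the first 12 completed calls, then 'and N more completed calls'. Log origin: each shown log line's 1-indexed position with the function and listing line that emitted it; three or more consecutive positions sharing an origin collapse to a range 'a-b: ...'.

Answer: the defect is in main at line 45.
Key fact: Log line 9 is where behavior first shows: 'index_entries: inputs 2 and 22' appears instead of 'index_entries: inputs 22 and 2'.
Call chain: main -> index_entries(2, 22) (called at line 45).
First divergence: position 9 — the shown line 'index_entries: inputs 2 and 22' should read 'index_entries: inputs 22 and 2'.
Intended log window:
  7: enter resolve_slot: left -2 right 2
  8: driver got 22
  9: index_entries: inputs 22 and 2
Execution walk:
  clip_value([7, -1, 8, 2, 12, 10], -1) -> 1  [called from bind_quota, line 10]
  bind_quota([7, -1, 8, 2, 12, 10], -1) -> -2  [called from trim_outliers, line 26]
  resolve_slot(-2, 2) -> 22  [called from trim_outliers, line 28]
  trim_outliers([7, -1, 8, 2, 12, 10], -1) -> 22  [called from main, line 43]
  index_entries(2, 22) -> 9  [called from main, line 45]
Origin of each log line:
  1 — main, line 42
  2 — trim_outliers, line 25
  3 — bind_quota, line 9
  4 — clip_value, line 2
  5 — clip_value, line 5
  6 — bind_quota, line 11
  7 — resolve_slot, line 16
  8 — main, line 44
  9 — index_entries, line 31
A correct fix: line 45: replace `index_entries(2, rate)` with `index_entries(rate, 2)`.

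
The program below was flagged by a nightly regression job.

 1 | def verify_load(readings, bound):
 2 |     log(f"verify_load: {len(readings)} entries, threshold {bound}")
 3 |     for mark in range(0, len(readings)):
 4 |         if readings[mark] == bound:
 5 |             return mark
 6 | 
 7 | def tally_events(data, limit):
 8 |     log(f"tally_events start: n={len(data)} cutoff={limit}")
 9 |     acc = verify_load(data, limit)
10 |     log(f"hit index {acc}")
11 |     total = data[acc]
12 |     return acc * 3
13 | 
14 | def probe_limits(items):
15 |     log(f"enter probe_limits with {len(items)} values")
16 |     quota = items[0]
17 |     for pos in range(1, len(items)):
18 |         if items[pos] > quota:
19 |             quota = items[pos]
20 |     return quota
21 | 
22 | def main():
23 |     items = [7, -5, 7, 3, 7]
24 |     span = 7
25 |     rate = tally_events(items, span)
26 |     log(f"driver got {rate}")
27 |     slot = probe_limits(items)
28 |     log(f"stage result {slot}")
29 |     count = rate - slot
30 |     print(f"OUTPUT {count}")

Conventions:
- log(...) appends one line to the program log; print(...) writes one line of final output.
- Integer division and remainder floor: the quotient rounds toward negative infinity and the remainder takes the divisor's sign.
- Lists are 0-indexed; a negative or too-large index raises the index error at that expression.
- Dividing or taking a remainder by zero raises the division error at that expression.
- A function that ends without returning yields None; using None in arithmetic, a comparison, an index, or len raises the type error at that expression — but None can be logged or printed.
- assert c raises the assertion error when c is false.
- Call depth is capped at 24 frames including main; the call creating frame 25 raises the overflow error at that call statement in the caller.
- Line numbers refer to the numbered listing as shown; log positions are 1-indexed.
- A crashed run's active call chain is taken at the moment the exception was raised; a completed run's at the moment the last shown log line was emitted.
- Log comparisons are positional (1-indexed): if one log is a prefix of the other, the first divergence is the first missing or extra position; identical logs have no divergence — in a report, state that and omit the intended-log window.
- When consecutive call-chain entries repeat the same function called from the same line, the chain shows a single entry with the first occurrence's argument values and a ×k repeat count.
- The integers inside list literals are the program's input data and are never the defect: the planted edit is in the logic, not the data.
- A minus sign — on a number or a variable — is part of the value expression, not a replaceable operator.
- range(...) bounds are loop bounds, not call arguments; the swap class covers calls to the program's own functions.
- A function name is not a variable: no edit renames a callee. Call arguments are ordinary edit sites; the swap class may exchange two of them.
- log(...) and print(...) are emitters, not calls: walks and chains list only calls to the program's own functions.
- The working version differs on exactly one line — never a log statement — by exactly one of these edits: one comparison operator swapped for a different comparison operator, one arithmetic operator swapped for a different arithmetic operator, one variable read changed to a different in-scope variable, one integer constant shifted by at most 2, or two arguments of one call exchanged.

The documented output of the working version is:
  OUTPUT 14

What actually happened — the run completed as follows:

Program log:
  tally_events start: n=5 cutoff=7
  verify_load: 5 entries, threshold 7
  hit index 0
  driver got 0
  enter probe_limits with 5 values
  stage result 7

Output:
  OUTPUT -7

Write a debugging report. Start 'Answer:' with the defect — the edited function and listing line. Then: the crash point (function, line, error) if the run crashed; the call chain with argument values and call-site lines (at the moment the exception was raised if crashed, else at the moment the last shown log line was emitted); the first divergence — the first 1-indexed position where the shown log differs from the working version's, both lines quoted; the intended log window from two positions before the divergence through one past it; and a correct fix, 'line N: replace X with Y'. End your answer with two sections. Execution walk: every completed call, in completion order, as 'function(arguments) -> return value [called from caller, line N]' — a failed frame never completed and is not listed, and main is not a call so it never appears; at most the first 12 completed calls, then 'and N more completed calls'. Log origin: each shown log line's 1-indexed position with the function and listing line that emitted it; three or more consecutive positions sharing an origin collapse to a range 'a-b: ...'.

Answer: the defect is in tally_events at line 12.
The tell: Log line 4 is where behavior first shows: 'driver got 0' appears instead of 'driver got 21'.
Call chain: main.
First divergence: position 4 — the shown line 'driver got 0' should read 'driver got 21'.
Intended log window:
  2: verify_load: 5 entries, threshold 7
  3: hit index 0
  4: driver got 21
  5: enter probe_limits with 5 values
Execution walk:
  verify_load([7, -5, 7, 3, 7], 7) -> 0  [called from tally_events, line 9]
  tally_events([7, -5, 7, 3, 7], 7) -> 0  [called from main, line 25]
  probe_limits([7, -5, 7, 3, 7]) -> 7  [called from main, line 27]
Origin of each log line:
  1 — tally_events, line 8
  2 — verify_load, line 2
  3 — tally_events, line 10
  4 — main, line 26
  5 — probe_limits, line 15
  6 — main, line 28
A correct fix: line 12: replace `acc` with `total`.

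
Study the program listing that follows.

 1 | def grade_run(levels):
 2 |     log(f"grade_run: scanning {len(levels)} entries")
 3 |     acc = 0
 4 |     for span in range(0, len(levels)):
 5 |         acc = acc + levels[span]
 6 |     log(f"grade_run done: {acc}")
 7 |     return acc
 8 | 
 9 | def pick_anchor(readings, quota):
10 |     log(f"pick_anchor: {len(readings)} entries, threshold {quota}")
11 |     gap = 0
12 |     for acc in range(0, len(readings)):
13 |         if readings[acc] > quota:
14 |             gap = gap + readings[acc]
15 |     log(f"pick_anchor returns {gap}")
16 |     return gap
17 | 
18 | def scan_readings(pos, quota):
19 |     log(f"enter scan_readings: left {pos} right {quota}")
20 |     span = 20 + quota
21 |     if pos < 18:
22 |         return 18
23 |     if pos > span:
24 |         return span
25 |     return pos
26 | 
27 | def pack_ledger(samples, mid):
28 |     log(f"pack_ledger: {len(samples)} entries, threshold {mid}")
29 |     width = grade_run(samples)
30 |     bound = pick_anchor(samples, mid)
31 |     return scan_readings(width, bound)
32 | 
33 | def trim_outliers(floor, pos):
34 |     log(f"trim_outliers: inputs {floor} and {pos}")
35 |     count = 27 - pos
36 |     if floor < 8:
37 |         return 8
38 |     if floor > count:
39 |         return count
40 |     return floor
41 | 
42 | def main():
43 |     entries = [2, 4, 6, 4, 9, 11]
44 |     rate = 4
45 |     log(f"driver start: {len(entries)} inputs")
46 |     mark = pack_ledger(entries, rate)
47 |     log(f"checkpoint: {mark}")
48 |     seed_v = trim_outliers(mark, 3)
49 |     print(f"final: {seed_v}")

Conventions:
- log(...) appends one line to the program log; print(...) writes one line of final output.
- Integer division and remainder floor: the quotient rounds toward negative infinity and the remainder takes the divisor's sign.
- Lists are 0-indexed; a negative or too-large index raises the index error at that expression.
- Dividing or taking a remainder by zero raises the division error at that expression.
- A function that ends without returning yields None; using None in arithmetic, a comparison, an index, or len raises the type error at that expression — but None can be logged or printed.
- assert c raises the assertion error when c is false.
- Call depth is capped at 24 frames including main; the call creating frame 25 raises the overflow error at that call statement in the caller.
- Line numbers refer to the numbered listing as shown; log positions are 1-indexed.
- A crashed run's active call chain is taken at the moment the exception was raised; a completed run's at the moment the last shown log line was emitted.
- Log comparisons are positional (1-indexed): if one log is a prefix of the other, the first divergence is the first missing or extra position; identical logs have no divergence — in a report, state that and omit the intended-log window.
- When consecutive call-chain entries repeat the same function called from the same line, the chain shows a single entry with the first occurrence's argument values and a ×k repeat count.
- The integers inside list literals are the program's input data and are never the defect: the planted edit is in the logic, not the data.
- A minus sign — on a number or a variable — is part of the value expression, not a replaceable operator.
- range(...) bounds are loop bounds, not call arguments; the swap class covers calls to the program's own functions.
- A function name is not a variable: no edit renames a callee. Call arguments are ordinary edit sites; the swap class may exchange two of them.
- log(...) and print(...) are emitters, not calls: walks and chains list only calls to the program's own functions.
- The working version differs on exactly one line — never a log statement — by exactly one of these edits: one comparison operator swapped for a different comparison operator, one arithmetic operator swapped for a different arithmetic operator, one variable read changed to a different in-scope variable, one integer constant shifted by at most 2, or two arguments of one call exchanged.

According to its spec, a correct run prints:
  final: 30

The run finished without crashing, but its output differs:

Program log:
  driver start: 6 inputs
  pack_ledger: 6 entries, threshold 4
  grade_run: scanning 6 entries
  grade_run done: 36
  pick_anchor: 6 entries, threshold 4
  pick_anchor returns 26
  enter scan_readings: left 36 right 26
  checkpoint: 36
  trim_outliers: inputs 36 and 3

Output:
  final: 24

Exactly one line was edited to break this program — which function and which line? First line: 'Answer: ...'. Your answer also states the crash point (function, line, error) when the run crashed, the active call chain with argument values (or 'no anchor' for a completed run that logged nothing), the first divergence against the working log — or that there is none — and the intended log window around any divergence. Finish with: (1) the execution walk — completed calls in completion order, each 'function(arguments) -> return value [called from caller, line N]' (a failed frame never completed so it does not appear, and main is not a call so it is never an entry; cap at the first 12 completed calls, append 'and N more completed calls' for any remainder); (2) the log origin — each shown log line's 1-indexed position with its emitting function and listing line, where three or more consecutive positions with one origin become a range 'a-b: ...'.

Answer: the defect is in trim_outliers at line 35.
Key observation: The logs agree in full; only the final output differs.
Call chain: main -> trim_outliers(36, 3) (called at line 48).
First divergence: there is none — every log position agrees.
Execution walk:
  grade_run([2, 4, 6, 4, 9, 11]) -> 36  [called from pack_ledger, line 29]
  pick_anchor([2, 4, 6, 4, 9, 11], 4) -> 26  [called from pack_ledger, line 30]
  scan_readings(36, 26) -> 36  [called from pack_ledger, line 31]
  pack_ledger([2, 4, 6, 4, 9, 11], 4) -> 36  [called from main, line 46]
  trim_outliers(36, 3) -> 24  [called from main, line 48]
Origin of each log line:
  1: from main, line 45
  2: from pack_ledger, line 28
  3: from grade_run, line 2
  4: from grade_run, line 6
  5: from pick_anchor, line 10
  6: from pick_anchor, line 15
  7: from scan_readings, line 19
  8: from main, line 47
  9: from trim_outliers, line 34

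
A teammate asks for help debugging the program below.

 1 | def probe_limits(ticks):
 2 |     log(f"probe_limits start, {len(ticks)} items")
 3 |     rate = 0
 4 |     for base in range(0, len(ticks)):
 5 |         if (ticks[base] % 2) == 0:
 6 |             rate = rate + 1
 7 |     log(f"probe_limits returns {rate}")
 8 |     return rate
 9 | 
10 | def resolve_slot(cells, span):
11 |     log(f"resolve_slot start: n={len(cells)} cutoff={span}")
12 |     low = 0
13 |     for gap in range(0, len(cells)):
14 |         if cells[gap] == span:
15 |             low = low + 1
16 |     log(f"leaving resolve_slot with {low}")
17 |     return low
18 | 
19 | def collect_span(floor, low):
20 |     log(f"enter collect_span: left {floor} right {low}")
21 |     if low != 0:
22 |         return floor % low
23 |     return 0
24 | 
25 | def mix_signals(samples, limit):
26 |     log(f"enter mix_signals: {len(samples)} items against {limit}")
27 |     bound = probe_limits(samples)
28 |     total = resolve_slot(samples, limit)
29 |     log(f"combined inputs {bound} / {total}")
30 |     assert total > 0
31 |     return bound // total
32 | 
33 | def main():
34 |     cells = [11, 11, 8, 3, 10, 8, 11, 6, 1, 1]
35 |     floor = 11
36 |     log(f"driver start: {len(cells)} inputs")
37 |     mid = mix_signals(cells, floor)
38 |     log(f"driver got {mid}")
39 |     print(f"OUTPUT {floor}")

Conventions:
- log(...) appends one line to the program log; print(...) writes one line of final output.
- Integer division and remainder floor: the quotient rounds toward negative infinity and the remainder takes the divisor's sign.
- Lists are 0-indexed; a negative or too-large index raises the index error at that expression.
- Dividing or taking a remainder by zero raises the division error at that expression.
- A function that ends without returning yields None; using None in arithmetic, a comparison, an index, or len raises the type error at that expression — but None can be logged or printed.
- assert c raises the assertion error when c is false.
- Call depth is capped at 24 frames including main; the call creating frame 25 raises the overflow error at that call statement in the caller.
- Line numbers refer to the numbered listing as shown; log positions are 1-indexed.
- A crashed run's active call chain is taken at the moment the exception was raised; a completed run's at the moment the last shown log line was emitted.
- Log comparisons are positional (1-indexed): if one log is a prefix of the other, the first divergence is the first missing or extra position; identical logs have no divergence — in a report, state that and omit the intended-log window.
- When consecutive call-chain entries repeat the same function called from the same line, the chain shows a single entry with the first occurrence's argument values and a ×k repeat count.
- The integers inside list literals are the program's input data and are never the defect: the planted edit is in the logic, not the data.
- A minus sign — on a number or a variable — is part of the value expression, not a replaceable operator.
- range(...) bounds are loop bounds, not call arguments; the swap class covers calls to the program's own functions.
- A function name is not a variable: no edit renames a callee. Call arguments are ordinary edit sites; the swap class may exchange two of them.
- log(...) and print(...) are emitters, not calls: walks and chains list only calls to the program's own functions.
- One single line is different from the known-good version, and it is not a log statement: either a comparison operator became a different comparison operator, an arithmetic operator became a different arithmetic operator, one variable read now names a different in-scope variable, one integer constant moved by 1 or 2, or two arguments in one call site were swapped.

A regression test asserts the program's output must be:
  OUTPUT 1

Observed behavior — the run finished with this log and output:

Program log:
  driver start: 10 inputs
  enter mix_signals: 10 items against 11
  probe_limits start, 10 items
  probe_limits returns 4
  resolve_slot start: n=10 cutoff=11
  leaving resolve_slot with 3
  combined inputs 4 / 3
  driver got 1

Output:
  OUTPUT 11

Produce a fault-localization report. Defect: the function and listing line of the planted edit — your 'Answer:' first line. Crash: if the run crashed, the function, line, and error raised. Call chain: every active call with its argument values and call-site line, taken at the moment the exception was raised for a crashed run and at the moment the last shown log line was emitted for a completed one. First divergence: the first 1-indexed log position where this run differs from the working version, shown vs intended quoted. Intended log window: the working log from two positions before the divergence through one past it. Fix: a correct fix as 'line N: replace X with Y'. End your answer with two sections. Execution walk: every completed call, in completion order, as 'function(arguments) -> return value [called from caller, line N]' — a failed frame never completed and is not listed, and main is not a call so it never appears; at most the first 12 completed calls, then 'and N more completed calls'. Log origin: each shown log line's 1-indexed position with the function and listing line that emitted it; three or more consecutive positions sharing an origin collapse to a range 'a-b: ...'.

Answer: the defect is in main at line 39.
The tell: No log line changed; the fault shows up purely in the output.
Call chain: main.
First divergence: none; the two logs match at every position.
Execution walk:
  probe_limits([11, 11, 8, 3, 10, 8, 11, 6, 1, 1]) -> 4  [called from mix_signals, line 27]
  resolve_slot([11, 11, 8, 3, 10, 8, 11, 6, 1, 1], 11) -> 3  [called from mix_signals, line 28]
  mix_signals([11, 11, 8, 3, 10, 8, 11, 6, 1, 1], 11) -> 1  [called from main, line 37]
Origin of each log line:
  1: logged in main at line 36
  2: logged in mix_signals at line 26
  3: logged in probe_limits at line 2
  4: logged in probe_limits at line 7
  5: logged in resolve_slot at line 11
  6: logged in resolve_slot at line 16
  7: logged in mix_signals at line 29
  8: logged in main at line 38
A correct fix: line 39: replace `floor` with `mid`.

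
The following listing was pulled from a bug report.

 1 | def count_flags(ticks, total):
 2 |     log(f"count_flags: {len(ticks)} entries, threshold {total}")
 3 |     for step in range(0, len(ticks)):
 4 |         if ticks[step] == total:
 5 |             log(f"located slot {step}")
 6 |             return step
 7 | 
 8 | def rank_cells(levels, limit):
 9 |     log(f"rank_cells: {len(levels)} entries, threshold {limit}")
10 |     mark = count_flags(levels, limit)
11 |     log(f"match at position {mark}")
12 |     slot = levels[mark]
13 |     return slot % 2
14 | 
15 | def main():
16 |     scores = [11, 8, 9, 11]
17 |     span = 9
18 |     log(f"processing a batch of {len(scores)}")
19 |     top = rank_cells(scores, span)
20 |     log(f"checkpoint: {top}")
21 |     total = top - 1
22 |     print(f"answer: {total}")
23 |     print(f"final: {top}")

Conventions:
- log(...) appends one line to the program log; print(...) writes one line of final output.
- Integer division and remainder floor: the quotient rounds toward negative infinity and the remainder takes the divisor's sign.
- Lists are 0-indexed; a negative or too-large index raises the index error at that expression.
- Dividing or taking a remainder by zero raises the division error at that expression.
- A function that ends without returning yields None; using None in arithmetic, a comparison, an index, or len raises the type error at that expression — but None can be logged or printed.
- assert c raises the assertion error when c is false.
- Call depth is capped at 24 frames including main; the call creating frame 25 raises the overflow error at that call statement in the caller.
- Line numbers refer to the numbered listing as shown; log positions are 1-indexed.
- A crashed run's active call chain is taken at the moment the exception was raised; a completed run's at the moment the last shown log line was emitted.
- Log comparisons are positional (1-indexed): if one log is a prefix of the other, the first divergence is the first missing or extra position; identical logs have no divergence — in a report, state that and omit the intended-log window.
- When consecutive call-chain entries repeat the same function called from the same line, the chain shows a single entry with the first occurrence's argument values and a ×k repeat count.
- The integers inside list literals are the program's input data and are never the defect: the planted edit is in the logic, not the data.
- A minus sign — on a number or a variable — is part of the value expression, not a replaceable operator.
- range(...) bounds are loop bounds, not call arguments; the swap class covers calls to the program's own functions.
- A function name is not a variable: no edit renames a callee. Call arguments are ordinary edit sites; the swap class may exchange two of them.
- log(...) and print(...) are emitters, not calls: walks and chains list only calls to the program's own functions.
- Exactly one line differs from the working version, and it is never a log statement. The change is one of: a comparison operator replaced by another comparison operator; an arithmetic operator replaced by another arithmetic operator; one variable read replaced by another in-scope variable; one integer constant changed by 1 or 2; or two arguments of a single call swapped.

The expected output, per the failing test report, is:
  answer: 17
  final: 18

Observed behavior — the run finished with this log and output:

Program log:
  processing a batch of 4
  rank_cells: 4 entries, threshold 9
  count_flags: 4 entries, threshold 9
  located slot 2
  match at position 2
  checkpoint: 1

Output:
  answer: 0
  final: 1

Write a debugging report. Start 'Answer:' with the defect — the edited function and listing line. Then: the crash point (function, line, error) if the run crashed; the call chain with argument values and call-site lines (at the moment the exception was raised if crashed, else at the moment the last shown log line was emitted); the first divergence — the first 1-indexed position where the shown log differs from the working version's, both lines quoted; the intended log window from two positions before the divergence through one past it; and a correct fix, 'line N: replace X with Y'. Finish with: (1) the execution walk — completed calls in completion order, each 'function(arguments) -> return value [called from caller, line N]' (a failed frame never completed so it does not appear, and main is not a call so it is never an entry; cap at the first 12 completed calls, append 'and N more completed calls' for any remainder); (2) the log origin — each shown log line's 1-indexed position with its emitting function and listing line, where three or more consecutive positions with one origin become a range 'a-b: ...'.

Answer: the defect is in rank_cells at line 13.
The tell: Log line 6 is where behavior first shows: 'checkpoint: 1' appears instead of 'checkpoint: 18'.
Call chain: main.
First divergence: position 6; shown 'checkpoint: 1' vs intended 'checkpoint: 18'.
Intended log window:
  4: located slot 2
  5: match at position 2
  6: checkpoint: 18
Execution walk:
  count_flags([11, 8, 9, 11], 9) -> 2  [called from rank_cells, line 10]
  rank_cells([11, 8, 9, 11], 9) -> 1  [called from main, line 19]
Log line origins:
  1: from main, line 18
  2: from rank_cells, line 9
  3: from count_flags, line 2
  4: from count_flags, line 5
  5: from rank_cells, line 11
  6: from main, line 20
A correct fix: line 13: replace `%` with `*`.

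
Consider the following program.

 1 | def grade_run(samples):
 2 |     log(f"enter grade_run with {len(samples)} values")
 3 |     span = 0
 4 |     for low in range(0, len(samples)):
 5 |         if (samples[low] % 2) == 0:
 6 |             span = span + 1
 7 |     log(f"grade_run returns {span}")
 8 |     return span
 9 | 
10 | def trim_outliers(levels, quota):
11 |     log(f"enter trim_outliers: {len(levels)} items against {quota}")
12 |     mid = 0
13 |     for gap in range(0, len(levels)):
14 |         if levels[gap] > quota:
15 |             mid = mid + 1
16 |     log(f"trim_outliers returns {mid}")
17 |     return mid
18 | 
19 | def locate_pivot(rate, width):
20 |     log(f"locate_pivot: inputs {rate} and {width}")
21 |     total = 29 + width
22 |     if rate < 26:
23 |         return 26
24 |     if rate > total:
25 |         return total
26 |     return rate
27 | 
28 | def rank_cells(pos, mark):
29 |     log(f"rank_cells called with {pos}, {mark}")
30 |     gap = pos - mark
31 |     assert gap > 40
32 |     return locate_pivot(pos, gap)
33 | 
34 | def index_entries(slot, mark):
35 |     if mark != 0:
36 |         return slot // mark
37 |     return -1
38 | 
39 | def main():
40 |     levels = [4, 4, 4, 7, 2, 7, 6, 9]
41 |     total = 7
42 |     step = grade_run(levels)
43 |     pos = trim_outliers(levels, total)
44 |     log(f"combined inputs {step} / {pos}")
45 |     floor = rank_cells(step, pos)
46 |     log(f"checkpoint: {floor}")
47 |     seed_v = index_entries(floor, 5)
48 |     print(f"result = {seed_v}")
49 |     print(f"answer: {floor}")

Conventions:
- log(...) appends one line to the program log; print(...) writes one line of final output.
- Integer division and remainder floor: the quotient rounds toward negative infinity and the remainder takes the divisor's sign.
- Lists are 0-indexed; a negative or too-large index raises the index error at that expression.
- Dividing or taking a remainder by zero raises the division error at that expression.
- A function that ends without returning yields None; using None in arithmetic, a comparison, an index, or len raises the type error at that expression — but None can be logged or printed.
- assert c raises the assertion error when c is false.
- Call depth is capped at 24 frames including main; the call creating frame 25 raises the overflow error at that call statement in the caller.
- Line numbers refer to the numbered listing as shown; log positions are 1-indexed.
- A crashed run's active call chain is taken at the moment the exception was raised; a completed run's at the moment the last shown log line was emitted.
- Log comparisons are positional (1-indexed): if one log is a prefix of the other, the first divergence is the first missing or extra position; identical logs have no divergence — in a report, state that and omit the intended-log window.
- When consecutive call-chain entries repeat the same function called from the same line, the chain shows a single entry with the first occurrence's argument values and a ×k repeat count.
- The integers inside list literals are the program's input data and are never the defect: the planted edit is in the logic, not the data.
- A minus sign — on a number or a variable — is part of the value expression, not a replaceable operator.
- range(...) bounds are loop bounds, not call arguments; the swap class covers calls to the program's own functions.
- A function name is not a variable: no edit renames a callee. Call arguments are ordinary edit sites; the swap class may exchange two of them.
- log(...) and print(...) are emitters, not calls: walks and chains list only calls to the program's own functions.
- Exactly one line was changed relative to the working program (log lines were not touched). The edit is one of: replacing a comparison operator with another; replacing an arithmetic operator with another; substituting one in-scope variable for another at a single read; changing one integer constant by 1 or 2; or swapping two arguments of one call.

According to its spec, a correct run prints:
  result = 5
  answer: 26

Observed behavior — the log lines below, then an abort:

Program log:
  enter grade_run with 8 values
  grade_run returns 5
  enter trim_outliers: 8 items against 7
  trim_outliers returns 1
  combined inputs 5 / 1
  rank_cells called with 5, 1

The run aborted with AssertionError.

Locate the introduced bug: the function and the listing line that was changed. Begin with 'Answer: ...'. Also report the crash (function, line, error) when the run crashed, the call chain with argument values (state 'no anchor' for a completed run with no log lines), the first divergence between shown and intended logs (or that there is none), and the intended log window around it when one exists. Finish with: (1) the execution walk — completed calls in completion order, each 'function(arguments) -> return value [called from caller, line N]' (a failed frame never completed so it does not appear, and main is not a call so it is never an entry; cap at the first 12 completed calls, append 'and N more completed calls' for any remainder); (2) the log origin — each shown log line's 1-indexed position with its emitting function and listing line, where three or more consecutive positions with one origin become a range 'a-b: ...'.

Answer: the defect is in rank_cells at line 31.
Key observation: Only 6 log lines were emitted before the run died; the intended continuation was 'locate_pivot: inputs 5 and 4'.
Crash: rank_cells, line 31, AssertionError.
Call chain: main -> rank_cells(5, 1) (called at line 45).
First divergence: position 7 — the faulty run's log ends after 6 lines; the working version continues with 'locate_pivot: inputs 5 and 4'.
Intended log window:
  5: combined inputs 5 / 1
  6: rank_cells called with 5, 1
  7: locate_pivot: inputs 5 and 4
  8: checkpoint: 26
Execution walk:
  grade_run([4, 4, 4, 7, 2, 7, 6, 9]) -> 5  [called from main, line 42]
  trim_outliers([4, 4, 4, 7, 2, 7, 6, 9], 7) -> 1  [called from main, line 43]
Log line origins:
  1: emitted by grade_run (line 2)
  2: emitted by grade_run (line 7)
  3: emitted by trim_outliers (line 11)
  4: emitted by trim_outliers (line 16)
  5: emitted by main (line 44)
  6: emitted by rank_cells (line 29)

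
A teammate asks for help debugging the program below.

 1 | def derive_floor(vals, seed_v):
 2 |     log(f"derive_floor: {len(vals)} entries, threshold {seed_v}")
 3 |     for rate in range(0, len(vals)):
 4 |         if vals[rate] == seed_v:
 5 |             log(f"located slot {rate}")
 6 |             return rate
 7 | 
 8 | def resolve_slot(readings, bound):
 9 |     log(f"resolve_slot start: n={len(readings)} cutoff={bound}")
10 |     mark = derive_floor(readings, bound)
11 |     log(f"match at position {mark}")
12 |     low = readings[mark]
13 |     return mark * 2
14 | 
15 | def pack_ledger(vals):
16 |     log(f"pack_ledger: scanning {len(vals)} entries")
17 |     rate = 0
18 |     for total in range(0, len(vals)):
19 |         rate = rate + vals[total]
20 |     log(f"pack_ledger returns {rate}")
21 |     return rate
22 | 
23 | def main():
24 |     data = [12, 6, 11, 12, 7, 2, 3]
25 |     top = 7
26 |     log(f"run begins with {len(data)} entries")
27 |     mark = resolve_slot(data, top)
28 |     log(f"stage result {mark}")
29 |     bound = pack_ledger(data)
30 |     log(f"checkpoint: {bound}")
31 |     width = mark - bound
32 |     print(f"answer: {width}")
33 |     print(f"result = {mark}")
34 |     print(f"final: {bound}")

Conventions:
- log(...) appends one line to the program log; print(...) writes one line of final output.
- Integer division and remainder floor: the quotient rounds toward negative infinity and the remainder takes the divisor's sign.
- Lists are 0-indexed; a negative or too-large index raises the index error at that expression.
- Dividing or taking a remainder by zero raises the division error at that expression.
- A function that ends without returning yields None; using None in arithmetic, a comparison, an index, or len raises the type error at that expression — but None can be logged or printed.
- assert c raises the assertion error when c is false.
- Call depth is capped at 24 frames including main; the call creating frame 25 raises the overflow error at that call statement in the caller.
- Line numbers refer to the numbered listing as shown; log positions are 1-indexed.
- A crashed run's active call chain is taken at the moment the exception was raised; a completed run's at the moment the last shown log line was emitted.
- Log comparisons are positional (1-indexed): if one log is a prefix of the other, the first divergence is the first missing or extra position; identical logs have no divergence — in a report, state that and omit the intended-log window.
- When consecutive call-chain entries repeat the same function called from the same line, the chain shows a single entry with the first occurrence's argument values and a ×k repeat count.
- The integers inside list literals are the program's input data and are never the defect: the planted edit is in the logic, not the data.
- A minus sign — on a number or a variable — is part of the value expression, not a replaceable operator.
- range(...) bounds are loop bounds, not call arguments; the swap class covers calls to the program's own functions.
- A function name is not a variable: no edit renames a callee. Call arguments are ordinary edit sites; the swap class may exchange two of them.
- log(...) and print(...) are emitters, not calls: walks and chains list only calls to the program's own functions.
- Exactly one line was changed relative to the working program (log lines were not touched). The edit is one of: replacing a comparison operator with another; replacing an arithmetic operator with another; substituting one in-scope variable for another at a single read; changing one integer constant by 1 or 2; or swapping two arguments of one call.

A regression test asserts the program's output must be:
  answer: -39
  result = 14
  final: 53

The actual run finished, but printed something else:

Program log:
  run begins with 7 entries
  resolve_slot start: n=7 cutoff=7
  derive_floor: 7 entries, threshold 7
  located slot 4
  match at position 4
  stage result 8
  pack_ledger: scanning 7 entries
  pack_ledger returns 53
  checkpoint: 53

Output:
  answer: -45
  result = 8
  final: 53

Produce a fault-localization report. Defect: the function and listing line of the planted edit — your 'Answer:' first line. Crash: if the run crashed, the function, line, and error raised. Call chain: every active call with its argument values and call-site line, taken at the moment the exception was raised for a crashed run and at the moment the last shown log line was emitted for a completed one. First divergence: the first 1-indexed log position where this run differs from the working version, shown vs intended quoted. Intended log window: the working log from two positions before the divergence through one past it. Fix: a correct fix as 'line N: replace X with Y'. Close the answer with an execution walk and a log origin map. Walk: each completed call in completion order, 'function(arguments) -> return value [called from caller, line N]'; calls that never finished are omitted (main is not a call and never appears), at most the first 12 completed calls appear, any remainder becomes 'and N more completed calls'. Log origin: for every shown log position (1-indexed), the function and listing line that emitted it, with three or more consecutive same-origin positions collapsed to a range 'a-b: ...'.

Answer: the defect is in resolve_slot at line 13.
The tell: The log first diverges at position 6: the faulty run prints 'stage result 8' where the working version prints 'stage result 14'.
Call chain: main.
First divergence: at position 6 the run shows 'stage result 8' where the working version logs 'stage result 14'.
Intended log window:
  4: located slot 4
  5: match at position 4
  6: stage result 14
  7: pack_ledger: scanning 7 entries
Execution walk:
  derive_floor([12, 6, 11, 12, 7, 2, 3], 7) -> 4  [called from resolve_slot, line 10]
  resolve_slot([12, 6, 11, 12, 7, 2, 3], 7) -> 8  [called from main, line 27]
  pack_ledger([12, 6, 11, 12, 7, 2, 3]) -> 53  [called from main, line 29]
Log line origins:
  1: from main, line 26
  2: from resolve_slot, line 9
  3: from derive_floor, line 2
  4: from derive_floor, line 5
  5: from resolve_slot, line 11
  6: from main, line 28
  7: from pack_ledger, line 16
  8: from pack_ledger, line 20
  9: from main, line 30
A correct fix: line 13: replace `mark` with `low`.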